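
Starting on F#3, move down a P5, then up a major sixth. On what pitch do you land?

G#3

F#3 down a perfect fifth → B2 (7 semitones).
B2 up a major sixth → G#3 (9 semitones).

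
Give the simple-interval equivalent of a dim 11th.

diminished fourth

Subtracting seven from the interval number removes an octave: 11 − 7 = 4.
Quality carries through unchanged, so the simple form is a diminished fourth.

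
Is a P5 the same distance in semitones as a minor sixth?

No

A perfect fifth spans 7 semitones; a minor sixth spans 8 semitones. They differ by 1.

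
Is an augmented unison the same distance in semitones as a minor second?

Yes

Both span 1 semitone: an augmented unison and a minor second are the same chromatic distance.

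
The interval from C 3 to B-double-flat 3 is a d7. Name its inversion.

augmented 2nd

Inverted interval numbers add to nine, so a seventh pairs with a second (7 + 2 = 9).
And diminished becomes augmented under inversion, so we get an augmented second.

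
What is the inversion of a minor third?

Interval numbers invert to sum to nine: 3 + 6 = 9, so a third inverts to a sixth.
The quality also flips — minor becomes major — giving a major sixth.

M6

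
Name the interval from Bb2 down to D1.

minor thirteenth

Descending from Bb2 to D1 is the same interval as ascending D1 to Bb2.
D to B spans six letter names (D-E-F-G-A-B), plus an octave, so the interval is some kind of thirteenth.
At 20 semitones, D1→Bb2 falls one short of a major thirteenth: minor.
(Equivalently, a compound minor sixth: a minor sixth plus an octave.)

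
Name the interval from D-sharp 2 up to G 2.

d4

D to G spans four letter names (D-E-F-G) — that makes it a fourth of some quality.
The perfect fourth is 5 semitones; here we have 4, one semitone narrower: diminished.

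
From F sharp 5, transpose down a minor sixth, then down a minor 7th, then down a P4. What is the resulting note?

F double-sharp 3

A minor sixth down from F#5 is A#4.
A#4 down a minor seventh → B#3 (10 semitones).
Down a perfect fourth from B#3: F##3 (5 semitones down).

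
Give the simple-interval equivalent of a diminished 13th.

diminished 6th

Subtracting seven from the interval number removes an octave: 13 − 7 = 6.
That makes a diminished thirteenth a compound diminished sixth — an octave plus a diminished sixth.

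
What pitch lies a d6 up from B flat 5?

G double-flat 6

Counting six letter names up from B lands on G.
A diminished sixth spans 7 semitones, so from Bb5 the target pitch is Gbb6.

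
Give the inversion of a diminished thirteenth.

augmented 3rd

First reduce the compound diminished thirteenth to its simple form, a diminished sixth.
The rule of nine gives the new number: 9 − 6 = 3, so a sixth becomes a third.
The quality also flips — diminished becomes augmented — giving an augmented third.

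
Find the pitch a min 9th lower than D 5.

Two letters down from D (plus an octave) reaches C.
Moving 13 semitones down from D5 (the size of a minor ninth) reaches C#4.

C-sharp 4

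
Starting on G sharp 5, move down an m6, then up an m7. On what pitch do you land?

A sharp 5

A minor sixth down from G#5 is B#4.
Up a minor seventh from B#4: A#5 (10 semitones up).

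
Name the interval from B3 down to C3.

Descending from B3 to C3 is the same interval as ascending C3 to B3.
C to B spans seven letter names (C-D-E-F-G-A-B): a seventh.
The major seventh spans 11 semitones, and C3 to B3 is exactly 11 semitones — so this is a major seventh.

major seventh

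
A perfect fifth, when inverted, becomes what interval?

perfect 4th

The rule of nine gives the new number: 9 − 5 = 4, so a fifth becomes a fourth.
Quality inverts too: perfect stays perfect. That makes the inversion a perfect fourth.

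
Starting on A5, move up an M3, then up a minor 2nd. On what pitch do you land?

Up a major third from A5: C#6 (4 semitones up).
A minor second up from C#6 is D6.

D6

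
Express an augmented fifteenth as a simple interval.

Take out an octave (7 from the number): 15 − 7 = 8.
So an augmented fifteenth is an octave plus an augmented octave. The quality is unchanged.

A8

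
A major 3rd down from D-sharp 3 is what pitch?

Counting three letter names down from D lands on B.
Moving 4 semitones down from D#3 (the size of a major third) reaches B2.

B 2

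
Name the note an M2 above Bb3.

The second takes the letter from B up to C.
A major second spans 2 semitones, so from Bb3 the target pitch is C4.

C4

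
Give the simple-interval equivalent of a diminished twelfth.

Subtracting seven from the interval number removes an octave: 12 − 7 = 5.
Quality carries through unchanged, so the simple form is a diminished fifth.

diminished 5th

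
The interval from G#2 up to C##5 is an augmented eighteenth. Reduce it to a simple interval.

Take out 2 octaves (14 from the number): 18 − 14 = 4.
So an augmented eighteenth is 2 octaves plus an augmented fourth. The quality is unchanged.

A4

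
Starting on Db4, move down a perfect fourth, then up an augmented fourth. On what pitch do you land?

D4

Db4 down a perfect fourth → Ab3 (5 semitones).
Up an augmented fourth from Ab3: D4 (6 semitones up).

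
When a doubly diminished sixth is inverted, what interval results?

Interval numbers invert to sum to nine: 6 + 3 = 9, so a sixth inverts to a third.
And doubly diminished becomes doubly augmented under inversion, so we get a doubly augmented third.

doubly augmented third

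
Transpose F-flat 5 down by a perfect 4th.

The fourth takes the letter from F down to C.
Moving 5 semitones down from Fb5 (the size of a perfect fourth) reaches Cb5.

C-flat 5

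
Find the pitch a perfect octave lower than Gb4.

Gb3

The letter stays G (same as the start), shifted an octave down.
A perfect octave is 12 semitones; 12 semitones down from Gb4 gives Gb3.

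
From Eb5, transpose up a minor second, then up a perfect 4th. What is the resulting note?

Bbb5

Eb5 up a minor second → Fb5 (1 semitone).
Up a perfect fourth from Fb5: Bbb5 (5 semitones up).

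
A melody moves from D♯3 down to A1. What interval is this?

A11

Descending from D#3 to A1 is the same interval as ascending A1 to D#3.
A to D spans four letter names (A-B-C-D), plus an octave: an eleventh.
A1 to D#3 spans 18 semitones — one semitone wider than the perfect eleventh (17) — giving an augmented eleventh.
(Equivalently, a compound augmented fourth: an augmented fourth plus an octave.)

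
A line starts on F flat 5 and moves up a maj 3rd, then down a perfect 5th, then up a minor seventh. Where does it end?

C flat 6

Up a major third from Fb5: Ab5 (4 semitones up).
A perfect fifth down from Ab5 is Db5.
Db5 up a minor seventh → Cb6 (10 semitones).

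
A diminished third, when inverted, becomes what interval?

The rule of nine gives the new number: 9 − 3 = 6, so a third becomes a sixth.
And diminished becomes augmented under inversion, so we get an augmented sixth.

augmented 6th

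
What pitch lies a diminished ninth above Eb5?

Fbb6

Counting two letter names plus an octave up from E lands on F.
Moving 12 semitones up from Eb5 (the size of a diminished ninth) reaches Fbb6.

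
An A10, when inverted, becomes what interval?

First reduce the compound augmented tenth to its simple form, an augmented third.
Inverted interval numbers add to nine, so a third pairs with a sixth (3 + 6 = 9).
Quality inverts too: augmented becomes diminished. That makes the inversion a diminished sixth.

diminished sixth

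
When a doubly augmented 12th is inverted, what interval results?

First reduce the compound doubly augmented twelfth to its simple form, a doubly augmented fifth.
The rule of nine gives the new number: 9 − 5 = 4, so a fifth becomes a fourth.
Quality inverts too: doubly augmented becomes doubly diminished. That makes the inversion a doubly diminished fourth.

dd4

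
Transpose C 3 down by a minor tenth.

A 1

The tenth's letter: C down three letter names plus an octave → A.
Moving 15 semitones down from C3 (the size of a minor tenth) reaches A1.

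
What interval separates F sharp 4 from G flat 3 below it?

augmented seventh

Descending from F#4 to Gb3 is the same interval as ascending Gb3 to F#4.
G to F spans seven letter names (G-A-B-C-D-E-F) — that makes it a seventh of some quality.
Gb3 to F#4 spans 12 semitones — one semitone wider than the major seventh (11) — giving an augmented seventh.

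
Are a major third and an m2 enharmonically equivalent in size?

No

4 semitones (major third) vs 1 semitone (minor second): not equal.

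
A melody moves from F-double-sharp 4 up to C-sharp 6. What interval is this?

diminished twelfth

F to C spans five letter names (F-G-A-B-C), plus an octave, so the interval is some kind of twelfth.
A perfect twelfth would be 19 semitones; F##4 to C#6 is 18, one semitone narrower, so the interval is diminished.
(Equivalently, a compound diminished fifth: a diminished fifth plus an octave.)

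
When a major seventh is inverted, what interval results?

minor 2nd

Interval numbers invert to sum to nine: 7 + 2 = 9, so a seventh inverts to a second.
The quality also flips — major becomes minor — giving a minor second.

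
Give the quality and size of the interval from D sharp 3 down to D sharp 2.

Descending from D#3 to D#2 is the same interval as ascending D#2 to D#3.
D to D is the same letter name, plus an octave, so the interval is some kind of octave.
The perfect octave spans 12 semitones, and D#2 to D#3 is exactly 12 semitones — so this is a perfect octave.

perfect 8th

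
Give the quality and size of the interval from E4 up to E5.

perfect 8th

E to E is the same letter name, plus an octave: an octave.
E4 to E5 is 12 semitones, matching the perfect octave exactly, so the quality is perfect.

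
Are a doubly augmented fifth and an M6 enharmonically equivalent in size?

Both span 9 semitones: a doubly augmented fifth and a major sixth are the same chromatic distance.

Yes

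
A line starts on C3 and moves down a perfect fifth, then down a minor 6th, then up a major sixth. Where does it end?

F#2

Down a perfect fifth from C3: F2 (7 semitones down).
F2 down a minor sixth → A1 (8 semitones).
A1 up a major sixth → F#2 (9 semitones).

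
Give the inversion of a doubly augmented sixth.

Interval numbers invert to sum to nine: 6 + 3 = 9, so a sixth inverts to a third.
And doubly augmented becomes doubly diminished under inversion, so we get a doubly diminished third.

doubly diminished third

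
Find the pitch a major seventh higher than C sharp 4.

The seventh takes the letter from C up to B.
Moving 11 semitones up from C#4 (the size of a major seventh) reaches B#4.

B sharp 4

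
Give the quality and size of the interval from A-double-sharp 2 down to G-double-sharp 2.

Descending from A##2 to G##2 is the same interval as ascending G##2 to A##2.
G to A spans two letter names (G-A) — that makes it a second of some quality.
Counting semitones, G##2→A##2 is 2, which is the major second.

major second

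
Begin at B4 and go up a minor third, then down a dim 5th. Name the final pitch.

G#4

Up a minor third from B4: D5 (3 semitones up).
Down a diminished fifth from D5: G#4 (6 semitones down).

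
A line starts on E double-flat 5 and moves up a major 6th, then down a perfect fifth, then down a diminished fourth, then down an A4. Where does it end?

G flat 4

Ebb5 up a major sixth → Cb6 (9 semitones).
Cb6 down a perfect fifth → Fb5 (7 semitones).
A diminished fourth down from Fb5 is C5.
Down an augmented fourth from C5: Gb4 (6 semitones down).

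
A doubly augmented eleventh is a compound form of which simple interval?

doubly augmented 4th

Subtracting seven from the interval number removes an octave: 11 − 7 = 4.
So a doubly augmented eleventh is an octave plus a doubly augmented fourth. The quality is unchanged.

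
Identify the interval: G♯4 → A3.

Descending from G#4 to A3 is the same interval as ascending A3 to G#4.
A to G spans seven letter names (A-B-C-D-E-F-G), so the interval is some kind of seventh.
The major seventh spans 11 semitones, and A3 to G#4 is exactly 11 semitones — so this is a major seventh.

major 7th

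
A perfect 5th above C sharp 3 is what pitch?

Counting five letter names up from C lands on G.
A perfect fifth spans 7 semitones, so from C#3 the target pitch is G#3.

G sharp 3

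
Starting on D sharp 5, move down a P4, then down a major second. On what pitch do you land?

G sharp 4

Down a perfect fourth from D#5: A#4 (5 semitones down).
A major second down from A#4 is G#4.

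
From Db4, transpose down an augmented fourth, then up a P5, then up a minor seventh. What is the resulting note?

Db4 down an augmented fourth → Abb3 (6 semitones).
Up a perfect fifth from Abb3: Ebb4 (7 semitones up).
Ebb4 up a minor seventh → Dbb5 (10 semitones).

Dbb5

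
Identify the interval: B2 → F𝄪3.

augmented fifth

B to F spans five letter names (B-C-D-E-F): a fifth.
A perfect fifth would be 7 semitones; B2 to F##3 is 8, one semitone wider, so the interval is augmented.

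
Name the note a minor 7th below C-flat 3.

Counting seven letter names down from C lands on D.
A minor seventh spans 10 semitones, so from Cb3 the target pitch is Db2.

D-flat 2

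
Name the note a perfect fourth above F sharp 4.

The fourth takes the letter from F up to B.
A perfect fourth is 5 semitones; 5 semitones up from F#4 gives B4.

B 4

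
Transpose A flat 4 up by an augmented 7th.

G sharp 5

Seven letter names up from A: G.
An augmented seventh is 12 semitones; 12 semitones up from Ab4 gives G#5.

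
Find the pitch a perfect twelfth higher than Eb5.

Five letters up from E (plus an octave) reaches B.
Moving 19 semitones up from Eb5 (the size of a perfect twelfth) reaches Bb6.

Bb6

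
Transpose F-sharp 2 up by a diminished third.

A-flat 2

Counting three letter names up from F lands on A.
A diminished third is 2 semitones; 2 semitones up from F#2 gives Ab2.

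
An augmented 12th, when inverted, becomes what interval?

d4

First reduce the compound augmented twelfth to its simple form, an augmented fifth.
Interval numbers invert to sum to nine: 5 + 4 = 9, so a fifth inverts to a fourth.
Quality inverts too: augmented becomes diminished. That makes the inversion a diminished fourth.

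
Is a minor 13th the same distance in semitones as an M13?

20 semitones (minor thirteenth) vs 21 semitones (major thirteenth): not equal.

No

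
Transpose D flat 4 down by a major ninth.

C flat 3

Two letters down from D (plus an octave) reaches C.
Moving 14 semitones down from Db4 (the size of a major ninth) reaches Cb3.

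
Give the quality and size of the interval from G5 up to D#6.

augmented 5th

G to D spans five letter names (G-A-B-C-D): a fifth.
G5 to D#6 spans 8 semitones — one semitone wider than the perfect fifth (7) — giving an augmented fifth.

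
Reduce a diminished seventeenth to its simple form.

diminished 3rd

Take out 2 octaves (14 from the number): 17 − 14 = 3.
So a diminished seventeenth is 2 octaves plus a diminished third. The quality is unchanged.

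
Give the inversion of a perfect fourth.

Inverted interval numbers add to nine, so a fourth pairs with a fifth (4 + 5 = 9).
The quality also flips — perfect stays perfect — giving a perfect fifth.

perfect 5th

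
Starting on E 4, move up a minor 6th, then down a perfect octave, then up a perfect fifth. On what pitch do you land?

G 4

E4 up a minor sixth → C5 (8 semitones).
C5 down a perfect octave → C4 (12 semitones).
Up a perfect fifth from C4: G4 (7 semitones up).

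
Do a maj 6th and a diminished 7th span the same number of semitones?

Yes

Both span 9 semitones: a major sixth and a diminished seventh are the same chromatic distance.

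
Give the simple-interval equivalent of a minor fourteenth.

minor 7th

Each octave removed subtracts seven from the number: 14 − 7 = 7.
Quality carries through unchanged, so the simple form is a minor seventh.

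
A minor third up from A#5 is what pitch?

Three letter names up from A: C.
Moving 3 semitones up from A#5 (the size of a minor third) reaches C#6.

C#6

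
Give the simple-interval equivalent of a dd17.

Subtracting seven from the interval number removes an octave: 17 − 14 = 3.
Quality carries through unchanged, so the simple form is a doubly diminished third.

doubly diminished third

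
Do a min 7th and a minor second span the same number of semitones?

No

10 semitones (minor seventh) vs 1 semitone (minor second): not equal.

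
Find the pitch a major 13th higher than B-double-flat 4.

G-flat 6

Counting six letter names plus an octave up from B lands on G.
A major thirteenth spans 21 semitones, so from Bbb4 the target pitch is Gb6.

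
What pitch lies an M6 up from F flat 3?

Counting six letter names up from F lands on D.
Moving 9 semitones up from Fb3 (the size of a major sixth) reaches Db4.

D flat 4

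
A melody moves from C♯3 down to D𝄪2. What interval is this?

d7

Descending from C#3 to D##2 is the same interval as ascending D##2 to C#3.
D to C spans seven letter names (D-E-F-G-A-B-C) — that makes it a seventh of some quality.
The major seventh is 11 semitones; here we have 9, two semitones narrower: diminished.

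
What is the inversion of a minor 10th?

major 6th

First reduce the compound minor tenth to its simple form, a minor third.
The rule of nine gives the new number: 9 − 3 = 6, so a third becomes a sixth.
And minor becomes major under inversion, so we get a major sixth.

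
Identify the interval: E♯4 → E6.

E to E is the same letter name, plus 2 octaves: a fifteenth.
A perfect fifteenth would be 24 semitones; E#4 to E6 is 23, one semitone narrower, so the interval is diminished.
(Equivalently, a compound diminished octave: a diminished octave plus an octave.)

diminished fifteenth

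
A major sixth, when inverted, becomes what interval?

m3

Inverted interval numbers add to nine, so a sixth pairs with a third (6 + 3 = 9).
Quality inverts too: major becomes minor. That makes the inversion a minor third.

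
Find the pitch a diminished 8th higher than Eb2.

The letter stays E (same as the start), shifted an octave up.
A diminished octave spans 11 semitones, so from Eb2 the target pitch is Ebb3.

Ebb3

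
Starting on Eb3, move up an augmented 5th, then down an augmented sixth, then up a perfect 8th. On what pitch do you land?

Eb3 up an augmented fifth → B3 (8 semitones).
An augmented sixth down from B3 is Db3.
A perfect octave up from Db3 is Db4.

Db4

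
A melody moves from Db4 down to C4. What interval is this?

minor second

Descending from Db4 to C4 is the same interval as ascending C4 to Db4.
C to D spans two letter names (C-D) — that makes it a second of some quality.
A major second would be 2 semitones, but C4 to Db4 is 1 — one semitone narrower, making it a minor second.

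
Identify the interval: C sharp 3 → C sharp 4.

C to C is the same letter name, plus an octave — that makes it an octave of some quality.
C#3 to C#4 is 12 semitones, matching the perfect octave exactly, so the quality is perfect.

P8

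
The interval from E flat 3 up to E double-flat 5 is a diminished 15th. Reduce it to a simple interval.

Subtracting seven from the interval number removes an octave: 15 − 7 = 8.
That makes a diminished fifteenth a compound diminished octave — an octave plus a diminished octave.

diminished octave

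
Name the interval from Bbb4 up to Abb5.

B to A spans seven letter names (B-C-D-E-F-G-A) — that makes it a seventh of some quality.
A major seventh would be 11 semitones, but Bbb4 to Abb5 is 10 — one semitone narrower, making it a minor seventh.

minor 7th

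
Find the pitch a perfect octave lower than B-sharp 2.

B-sharp 1

An octave keeps the letter name B, an octave down from B.
Moving 12 semitones down from B#2 (the size of a perfect octave) reaches B#1.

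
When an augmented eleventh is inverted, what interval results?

First reduce the compound augmented eleventh to its simple form, an augmented fourth.
Interval numbers invert to sum to nine: 4 + 5 = 9, so a fourth inverts to a fifth.
Quality inverts too: augmented becomes diminished. That makes the inversion a diminished fifth.

diminished 5th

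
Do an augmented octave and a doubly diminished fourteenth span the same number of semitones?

No

An augmented octave is 13 semitones but a doubly diminished fourteenth is 20 semitones — different sizes.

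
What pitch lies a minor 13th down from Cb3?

Eb1

The thirteenth's letter: C down six letter names plus an octave → E.
A minor thirteenth is 20 semitones; 20 semitones down from Cb3 gives Eb1.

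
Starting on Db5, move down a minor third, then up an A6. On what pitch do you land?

Db5 down a minor third → Bb4 (3 semitones).
Bb4 up an augmented sixth → G#5 (10 semitones).

G#5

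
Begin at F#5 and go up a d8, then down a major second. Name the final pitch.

Eb6

Up a diminished octave from F#5: F6 (11 semitones up).
Down a major second from F6: Eb6 (2 semitones down).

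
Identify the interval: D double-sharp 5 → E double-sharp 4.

Descending from D##5 to E##4 is the same interval as ascending E##4 to D##5.
E to D spans seven letter names (E-F-G-A-B-C-D) — that makes it a seventh of some quality.
A major seventh would be 11 semitones, but E##4 to D##5 is 10 — one semitone narrower, making it a minor seventh.

minor 7th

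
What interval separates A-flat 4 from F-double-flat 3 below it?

Descending from Ab4 to Fbb3 is the same interval as ascending Fbb3 to Ab4.
F to A spans three letter names (F-G-A), plus an octave: a tenth.
Fbb3 to Ab4 spans 17 semitones — one semitone wider than the major tenth (16) — giving an augmented tenth.
(Equivalently, a compound augmented third: an augmented third plus an octave.)

A10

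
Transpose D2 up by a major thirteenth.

Counting six letter names plus an octave up from D lands on B.
A major thirteenth spans 21 semitones, so from D2 the target pitch is B3.

B3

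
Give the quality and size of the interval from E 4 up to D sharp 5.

E to D spans seven letter names (E-F-G-A-B-C-D) — that makes it a seventh of some quality.
E4 to D#5 is 11 semitones, matching the major seventh exactly, so the quality is major.

major 7th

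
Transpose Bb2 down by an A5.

Ebb2

Five letter names down from B: E.
Moving 8 semitones down from Bb2 (the size of an augmented fifth) reaches Ebb2.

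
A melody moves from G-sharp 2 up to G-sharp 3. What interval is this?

G to G is the same letter name, plus an octave: an octave.
The perfect octave spans 12 semitones, and G#2 to G#3 is exactly 12 semitones — so this is a perfect octave.

perfect octave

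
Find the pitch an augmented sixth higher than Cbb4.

Ab4

Six letter names up from C: A.
An augmented sixth is 10 semitones; 10 semitones up from Cbb4 gives Ab4.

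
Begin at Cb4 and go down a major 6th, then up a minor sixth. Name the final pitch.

Cb4 down a major sixth → Ebb3 (9 semitones).
A minor sixth up from Ebb3 is Cbb4.

Cbb4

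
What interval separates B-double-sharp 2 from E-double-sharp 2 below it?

perfect fifth

Descending from B##2 to E##2 is the same interval as ascending E##2 to B##2.
E to B spans five letter names (E-F-G-A-B) — that makes it a fifth of some quality.
E##2 to B##2 is 7 semitones, matching the perfect fifth exactly, so the quality is perfect.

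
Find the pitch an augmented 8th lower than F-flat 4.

F-double-flat 3

The letter stays F (same as the start), shifted an octave down.
An augmented octave spans 13 semitones, so from Fb4 the target pitch is Fbb3.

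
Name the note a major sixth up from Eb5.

C6

The sixth takes the letter from E up to C.
A major sixth spans 9 semitones, so from Eb5 the target pitch is C6.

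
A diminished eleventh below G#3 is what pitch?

D##2

Four letters down from G (plus an octave) reaches D.
A diminished eleventh spans 16 semitones, so from G#3 the target pitch is D##2.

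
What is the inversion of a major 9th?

minor 7th

First reduce the compound major ninth to its simple form, a major second.
Interval numbers invert to sum to nine: 2 + 7 = 9, so a second inverts to a seventh.
And major becomes minor under inversion, so we get a minor seventh.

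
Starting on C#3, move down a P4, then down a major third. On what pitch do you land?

Down a perfect fourth from C#3: G#2 (5 semitones down).
G#2 down a major third → E2 (4 semitones).

E2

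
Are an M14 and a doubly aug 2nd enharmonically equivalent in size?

No

A major fourteenth spans 23 semitones; a doubly augmented second spans 4 semitones. They differ by 19.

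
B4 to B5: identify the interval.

B to B is the same letter name, plus an octave — that makes it an octave of some quality.
The perfect octave spans 12 semitones, and B4 to B5 is exactly 12 semitones — so this is a perfect octave.

perfect octave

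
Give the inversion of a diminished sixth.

Interval numbers invert to sum to nine: 6 + 3 = 9, so a sixth inverts to a third.
Quality inverts too: diminished becomes augmented. That makes the inversion an augmented third.

augmented third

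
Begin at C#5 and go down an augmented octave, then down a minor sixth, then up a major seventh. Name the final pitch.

D#4

An augmented octave down from C#5 is C4.
A minor sixth down from C4 is E3.
A major seventh up from E3 is D#4.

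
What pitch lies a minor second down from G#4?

Two letter names down from G: F.
Moving 1 semitone down from G#4 (the size of a minor second) reaches F##4.

F##4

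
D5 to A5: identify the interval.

D to A spans five letter names (D-E-F-G-A) — that makes it a fifth of some quality.
Counting semitones, D5→A5 is 7, which is the perfect fifth.

P5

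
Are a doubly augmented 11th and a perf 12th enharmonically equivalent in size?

A doubly augmented eleventh = 19 semitones = a perfect twelfth; enharmonically equal.

Yes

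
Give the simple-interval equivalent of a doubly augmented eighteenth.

AA4

Take out 2 octaves (14 from the number): 18 − 14 = 4.
That makes a doubly augmented eighteenth a compound doubly augmented fourth — 2 octaves plus a doubly augmented fourth.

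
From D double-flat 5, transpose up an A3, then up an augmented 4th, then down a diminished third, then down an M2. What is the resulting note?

An augmented third up from Dbb5 is F5.
F5 up an augmented fourth → B5 (6 semitones).
B5 down a diminished third → G##5 (2 semitones).
A major second down from G##5 is F##5.

F double-sharp 5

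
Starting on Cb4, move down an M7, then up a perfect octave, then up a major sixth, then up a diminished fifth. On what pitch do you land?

Fbb5

A major seventh down from Cb4 is Dbb3.
A perfect octave up from Dbb3 is Dbb4.
Up a major sixth from Dbb4: Bbb4 (9 semitones up).
Up a diminished fifth from Bbb4: Fbb5 (6 semitones up).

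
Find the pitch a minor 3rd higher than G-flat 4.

The third takes the letter from G up to B.
A minor third is 3 semitones; 3 semitones up from Gb4 gives Bbb4.

B-double-flat 4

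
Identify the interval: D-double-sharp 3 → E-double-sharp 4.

D to E spans two letter names (D-E), plus an octave, so the interval is some kind of ninth.
D##3 to E##4 is 14 semitones, matching the major ninth exactly, so the quality is major.
(Equivalently, a compound major second: a major second plus an octave.)

major 9th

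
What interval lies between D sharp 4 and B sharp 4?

D to B spans six letter names (D-E-F-G-A-B) — that makes it a sixth of some quality.
D#4 to B#4 is 9 semitones, matching the major sixth exactly, so the quality is major.

major sixth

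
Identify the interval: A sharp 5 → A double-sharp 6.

augmented octave

A to A is the same letter name, plus an octave, so the interval is some kind of octave.
A perfect octave would be 12 semitones; A#5 to A##6 is 13, one semitone wider, so the interval is augmented.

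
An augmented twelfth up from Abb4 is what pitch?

Eb6

The twelfth's letter: A up five letter names plus an octave → E.
An augmented twelfth spans 20 semitones, so from Abb4 the target pitch is Eb6.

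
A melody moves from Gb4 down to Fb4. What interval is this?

M2

Descending from Gb4 to Fb4 is the same interval as ascending Fb4 to Gb4.
F to G spans two letter names (F-G): a second.
Counting semitones, Fb4→Gb4 is 2, which is the major second.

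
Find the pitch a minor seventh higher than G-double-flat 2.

F-double-flat 3

The seventh takes the letter from G up to F.
A minor seventh spans 10 semitones, so from Gbb2 the target pitch is Fbb3.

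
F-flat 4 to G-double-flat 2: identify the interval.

major fourteenth

Descending from Fb4 to Gbb2 is the same interval as ascending Gbb2 to Fb4.
G to F spans seven letter names (G-A-B-C-D-E-F), plus an octave: a fourteenth.
The major fourteenth spans 23 semitones, and Gbb2 to Fb4 is exactly 23 semitones — so this is a major fourteenth.
(Equivalently, a compound major seventh: a major seventh plus an octave.)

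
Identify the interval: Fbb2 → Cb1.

Descending from Fbb2 to Cb1 is the same interval as ascending Cb1 to Fbb2.
C to F spans four letter names (C-D-E-F), plus an octave: an eleventh.
A perfect eleventh would be 17 semitones; Cb1 to Fbb2 is 16, one semitone narrower, so the interval is diminished.
(Equivalently, a compound diminished fourth: a diminished fourth plus an octave.)

diminished eleventh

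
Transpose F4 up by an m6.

Six letter names up from F: D.
A minor sixth is 8 semitones; 8 semitones up from F4 gives Db5.

Db5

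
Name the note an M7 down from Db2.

Ebb1

Seven letter names down from D: E.
Moving 11 semitones down from Db2 (the size of a major seventh) reaches Ebb1.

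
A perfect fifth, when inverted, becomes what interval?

The rule of nine gives the new number: 9 − 5 = 4, so a fifth becomes a fourth.
Quality inverts too: perfect stays perfect. That makes the inversion a perfect fourth.

perfect fourth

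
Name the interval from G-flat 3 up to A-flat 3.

major second

G to A spans two letter names (G-A): a second.
The major second spans 2 semitones, and Gb3 to Ab3 is exactly 2 semitones — so this is a major second.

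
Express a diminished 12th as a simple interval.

d5

Subtracting seven from the interval number removes an octave: 12 − 7 = 5.
So a diminished twelfth is an octave plus a diminished fifth. The quality is unchanged.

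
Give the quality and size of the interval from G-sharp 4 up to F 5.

G to F spans seven letter names (G-A-B-C-D-E-F), so the interval is some kind of seventh.
The major seventh is 11 semitones; here we have 9, two semitones narrower: diminished.

diminished 7th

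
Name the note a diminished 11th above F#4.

Counting four letter names plus an octave up from F lands on B.
A diminished eleventh is 16 semitones; 16 semitones up from F#4 gives Bb5.

Bb5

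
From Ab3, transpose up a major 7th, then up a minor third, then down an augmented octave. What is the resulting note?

Bbb3

Up a major seventh from Ab3: G4 (11 semitones up).
Up a minor third from G4: Bb4 (3 semitones up).
Down an augmented octave from Bb4: Bbb3 (13 semitones down).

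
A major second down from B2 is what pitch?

Two letter names down from B: A.
Moving 2 semitones down from B2 (the size of a major second) reaches A2.

A2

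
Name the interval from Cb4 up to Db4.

C to D spans two letter names (C-D) — that makes it a second of some quality.
Cb4 to Db4 is 2 semitones, matching the major second exactly, so the quality is major.

major 2nd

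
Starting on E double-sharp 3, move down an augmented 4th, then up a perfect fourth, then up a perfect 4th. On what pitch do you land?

An augmented fourth down from E##3 is B#2.
B#2 up a perfect fourth → E#3 (5 semitones).
A perfect fourth up from E#3 is A#3.

A sharp 3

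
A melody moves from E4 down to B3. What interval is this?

perfect 4th

Descending from E4 to B3 is the same interval as ascending B3 to E4.
B to E spans four letter names (B-C-D-E), so the interval is some kind of fourth.
B3 to E4 is 5 semitones, matching the perfect fourth exactly, so the quality is perfect.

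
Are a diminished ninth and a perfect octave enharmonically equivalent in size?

Yes

A diminished ninth = 12 semitones = a perfect octave; enharmonically equal.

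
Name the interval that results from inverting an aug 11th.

First reduce the compound augmented eleventh to its simple form, an augmented fourth.
The rule of nine gives the new number: 9 − 4 = 5, so a fourth becomes a fifth.
Quality inverts too: augmented becomes diminished. That makes the inversion a diminished fifth.

diminished 5th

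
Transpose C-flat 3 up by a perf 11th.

F-flat 4

Counting four letter names plus an octave up from C lands on F.
Moving 17 semitones up from Cb3 (the size of a perfect eleventh) reaches Fb4.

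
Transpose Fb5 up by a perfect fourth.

Four letter names up from F: B.
A perfect fourth spans 5 semitones, so from Fb5 the target pitch is Bbb5.

Bbb5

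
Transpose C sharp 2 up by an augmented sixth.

Six letter names up from C: A.
Moving 10 semitones up from C#2 (the size of an augmented sixth) reaches A##2.

A double-sharp 2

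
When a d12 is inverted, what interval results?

A4

First reduce the compound diminished twelfth to its simple form, a diminished fifth.
Inverted interval numbers add to nine, so a fifth pairs with a fourth (5 + 4 = 9).
The quality also flips — diminished becomes augmented — giving an augmented fourth.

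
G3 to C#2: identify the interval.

Descending from G3 to C#2 is the same interval as ascending C#2 to G3.
C to G spans five letter names (C-D-E-F-G), plus an octave, so the interval is some kind of twelfth.
A perfect twelfth would be 19 semitones; C#2 to G3 is 18, one semitone narrower, so the interval is diminished.
(Equivalently, a compound diminished fifth: a diminished fifth plus an octave.)

diminished twelfth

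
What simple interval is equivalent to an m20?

m6

Each octave removed subtracts seven from the number: 20 − 14 = 6.
That makes a minor twentieth a compound minor sixth — 2 octaves plus a minor sixth.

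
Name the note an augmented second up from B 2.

C-double-sharp 3

Counting two letter names up from B lands on C.
An augmented second is 3 semitones; 3 semitones up from B2 gives C##3.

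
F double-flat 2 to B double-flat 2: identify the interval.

F to B spans four letter names (F-G-A-B), so the interval is some kind of fourth.
Fbb2 to Bbb2 spans 6 semitones — one semitone wider than the perfect fourth (5) — giving an augmented fourth.

augmented fourth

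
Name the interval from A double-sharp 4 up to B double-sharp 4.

A to B spans two letter names (A-B): a second.
Counting semitones, A##4→B##4 is 2, which is the major second.

major second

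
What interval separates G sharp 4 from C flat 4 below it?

Descending from G#4 to Cb4 is the same interval as ascending Cb4 to G#4.
C to G spans five letter names (C-D-E-F-G), so the interval is some kind of fifth.
Cb4 to G#4 spans 9 semitones — two semitones wider than the perfect fifth (7) — giving a doubly augmented fifth.

doubly augmented fifth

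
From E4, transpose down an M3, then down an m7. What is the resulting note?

D3

A major third down from E4 is C4.
C4 down a minor seventh → D3 (10 semitones).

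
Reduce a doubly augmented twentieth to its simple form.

Each octave removed subtracts seven from the number: 20 − 14 = 6.
Quality carries through unchanged, so the simple form is a doubly augmented sixth.

AA6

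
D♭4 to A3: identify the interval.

diminished fourth

Descending from Db4 to A3 is the same interval as ascending A3 to Db4.
A to D spans four letter names (A-B-C-D) — that makes it a fourth of some quality.
A3 to Db4 spans 4 semitones — one semitone narrower than the perfect fourth (5) — giving a diminished fourth.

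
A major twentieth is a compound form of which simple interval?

major sixth

Take out 2 octaves (14 from the number): 20 − 14 = 6.
Quality carries through unchanged, so the simple form is a major sixth.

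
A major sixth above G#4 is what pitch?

The sixth takes the letter from G up to E.
A major sixth spans 9 semitones, so from G#4 the target pitch is E#5.

E#5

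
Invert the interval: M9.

m7

First reduce the compound major ninth to its simple form, a major second.
The rule of nine gives the new number: 9 − 2 = 7, so a second becomes a seventh.
The quality also flips — major becomes minor — giving a minor seventh.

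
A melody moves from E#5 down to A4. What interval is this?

Descending from E#5 to A4 is the same interval as ascending A4 to E#5.
A to E spans five letter names (A-B-C-D-E) — that makes it a fifth of some quality.
A perfect fifth would be 7 semitones; A4 to E#5 is 8, one semitone wider, so the interval is augmented.

augmented fifth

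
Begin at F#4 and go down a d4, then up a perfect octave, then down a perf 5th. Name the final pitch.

F##4

F#4 down a diminished fourth → C##4 (4 semitones).
A perfect octave up from C##4 is C##5.
C##5 down a perfect fifth → F##4 (7 semitones).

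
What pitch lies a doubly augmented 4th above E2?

Four letter names up from E: A.
A doubly augmented fourth is 7 semitones; 7 semitones up from E2 gives A##2.

A##2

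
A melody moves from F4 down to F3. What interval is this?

Descending from F4 to F3 is the same interval as ascending F3 to F4.
F to F is the same letter name, plus an octave, so the interval is some kind of octave.
Counting semitones, F3→F4 is 12, which is the perfect octave.

perfect octave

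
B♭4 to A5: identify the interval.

major seventh

B to A spans seven letter names (B-C-D-E-F-G-A), so the interval is some kind of seventh.
The major seventh spans 11 semitones, and Bb4 to A5 is exactly 11 semitones — so this is a major seventh.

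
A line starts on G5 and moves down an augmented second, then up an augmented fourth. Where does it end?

Bb5

G5 down an augmented second → Fb5 (3 semitones).
Fb5 up an augmented fourth → Bb5 (6 semitones).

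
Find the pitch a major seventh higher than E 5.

D sharp 6

Counting seven letter names up from E lands on D.
Moving 11 semitones up from E5 (the size of a major seventh) reaches D#6.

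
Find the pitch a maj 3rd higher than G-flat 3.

Counting three letter names up from G lands on B.
A major third spans 4 semitones, so from Gb3 the target pitch is Bb3.

B-flat 3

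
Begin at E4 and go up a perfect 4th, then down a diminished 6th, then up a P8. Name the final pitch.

A perfect fourth up from E4 is A4.
A diminished sixth down from A4 is C##4.
A perfect octave up from C##4 is C##5.

C##5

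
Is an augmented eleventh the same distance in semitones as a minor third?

An augmented eleventh is 18 semitones but a minor third is 3 semitones — different sizes.

No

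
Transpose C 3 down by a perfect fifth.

Counting five letter names down from C lands on F.
A perfect fifth is 7 semitones; 7 semitones down from C3 gives F2.

F 2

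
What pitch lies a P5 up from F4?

Five letter names up from F: C.
Moving 7 semitones up from F4 (the size of a perfect fifth) reaches C5.

C5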